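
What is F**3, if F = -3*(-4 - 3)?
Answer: 9261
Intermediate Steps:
F = 21 (F = -3*(-7) = 21)
F**3 = 21**3 = 9261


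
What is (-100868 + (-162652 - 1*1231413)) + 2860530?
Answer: 1365597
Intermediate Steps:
(-100868 + (-162652 - 1*1231413)) + 2860530 = (-100868 + (-162652 - 1231413)) + 2860530 = (-100868 - 1394065) + 2860530 = -1494933 + 2860530 = 1365597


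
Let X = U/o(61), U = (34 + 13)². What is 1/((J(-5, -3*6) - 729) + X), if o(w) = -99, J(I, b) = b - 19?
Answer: -99/78043 ≈ -0.0012685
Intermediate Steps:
J(I, b) = -19 + b
U = 2209 (U = 47² = 2209)
X = -2209/99 (X = 2209/(-99) = 2209*(-1/99) = -2209/99 ≈ -22.313)
1/((J(-5, -3*6) - 729) + X) = 1/(((-19 - 3*6) - 729) - 2209/99) = 1/(((-19 - 18) - 729) - 2209/99) = 1/((-37 - 729) - 2209/99) = 1/(-766 - 2209/99) = 1/(-78043/99) = -99/78043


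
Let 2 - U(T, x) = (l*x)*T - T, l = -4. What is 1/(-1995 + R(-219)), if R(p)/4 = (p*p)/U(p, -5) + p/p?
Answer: -4163/8096689 ≈ -0.00051416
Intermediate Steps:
U(T, x) = 2 + T + 4*T*x (U(T, x) = 2 - ((-4*x)*T - T) = 2 - (-4*T*x - T) = 2 - (-T - 4*T*x) = 2 + (T + 4*T*x) = 2 + T + 4*T*x)
R(p) = 4 + 4*p²/(2 - 19*p) (R(p) = 4*((p*p)/(2 + p + 4*p*(-5)) + p/p) = 4*(p²/(2 + p - 20*p) + 1) = 4*(p²/(2 - 19*p) + 1) = 4*(1 + p²/(2 - 19*p)) = 4 + 4*p²/(2 - 19*p))
1/(-1995 + R(-219)) = 1/(-1995 + 4*(2 + (-219)² - 19*(-219))/(2 - 19*(-219))) = 1/(-1995 + 4*(2 + 47961 + 4161)/(2 + 4161)) = 1/(-1995 + 4*52124/4163) = 1/(-1995 + 4*(1/4163)*52124) = 1/(-1995 + 208496/4163) = 1/(-8096689/4163) = -4163/8096689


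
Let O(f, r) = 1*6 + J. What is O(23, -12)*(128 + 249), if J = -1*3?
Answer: 1131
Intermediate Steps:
J = -3
O(f, r) = 3 (O(f, r) = 1*6 - 3 = 6 - 3 = 3)
O(23, -12)*(128 + 249) = 3*(128 + 249) = 3*377 = 1131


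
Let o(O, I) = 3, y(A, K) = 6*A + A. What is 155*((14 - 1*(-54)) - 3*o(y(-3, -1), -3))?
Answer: 9145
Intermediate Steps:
y(A, K) = 7*A
155*((14 - 1*(-54)) - 3*o(y(-3, -1), -3)) = 155*((14 - 1*(-54)) - 3*3) = 155*((14 + 54) - 9) = 155*(68 - 9) = 155*59 = 9145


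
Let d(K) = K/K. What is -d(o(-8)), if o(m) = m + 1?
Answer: -1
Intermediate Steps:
o(m) = 1 + m
d(K) = 1
-d(o(-8)) = -1*1 = -1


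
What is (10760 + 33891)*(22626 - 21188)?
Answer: 64208138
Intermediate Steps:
(10760 + 33891)*(22626 - 21188) = 44651*1438 = 64208138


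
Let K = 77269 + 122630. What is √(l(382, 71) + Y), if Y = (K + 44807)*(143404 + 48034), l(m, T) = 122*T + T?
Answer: √46846035961 ≈ 2.1644e+5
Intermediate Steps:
K = 199899
l(m, T) = 123*T
Y = 46846027228 (Y = (199899 + 44807)*(143404 + 48034) = 244706*191438 = 46846027228)
√(l(382, 71) + Y) = √(123*71 + 46846027228) = √(8733 + 46846027228) = √46846035961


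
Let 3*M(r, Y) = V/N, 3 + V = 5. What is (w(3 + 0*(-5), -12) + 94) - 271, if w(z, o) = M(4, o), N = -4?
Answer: -1063/6 ≈ -177.17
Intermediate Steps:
V = 2 (V = -3 + 5 = 2)
M(r, Y) = -⅙ (M(r, Y) = (2/(-4))/3 = (2*(-¼))/3 = (⅓)*(-½) = -⅙)
w(z, o) = -⅙
(w(3 + 0*(-5), -12) + 94) - 271 = (-⅙ + 94) - 271 = 563/6 - 271 = -1063/6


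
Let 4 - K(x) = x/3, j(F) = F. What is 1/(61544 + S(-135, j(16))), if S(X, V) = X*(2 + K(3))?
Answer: 1/60869 ≈ 1.6429e-5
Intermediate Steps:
K(x) = 4 - x/3
S(X, V) = 5*X (S(X, V) = X*(2 + (4 - 1/3*3)) = X*(2 + (4 - 1)) = X*(2 + 3) = X*5 = 5*X)
1/(61544 + S(-135, j(16))) = 1/(61544 + 5*(-135)) = 1/(61544 - 675) = 1/60869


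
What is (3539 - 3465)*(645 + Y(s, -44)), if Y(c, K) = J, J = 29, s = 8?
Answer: 49876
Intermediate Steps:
Y(c, K) = 29
(3539 - 3465)*(645 + Y(s, -44)) = (3539 - 3465)*(645 + 29) = 74*674 = 49876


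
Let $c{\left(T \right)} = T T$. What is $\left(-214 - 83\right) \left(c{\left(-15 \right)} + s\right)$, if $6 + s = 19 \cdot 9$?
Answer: $-115830$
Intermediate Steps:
$c{\left(T \right)} = T^{2}$
$s = 165$ ($s = -6 + 19 \cdot 9 = -6 + 171 = 165$)
$\left(-214 - 83\right) \left(c{\left(-15 \right)} + s\right) = \left(-214 - 83\right) \left(\left(-15\right)^{2} + 165\right) = - 297 \left(225 + 165\right) = \left(-297\right) 390 = -115830$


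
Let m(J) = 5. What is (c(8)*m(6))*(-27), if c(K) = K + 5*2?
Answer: -2430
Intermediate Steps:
c(K) = 10 + K (c(K) = K + 10 = 10 + K)
(c(8)*m(6))*(-27) = ((10 + 8)*5)*(-27) = (18*5)*(-27) = 90*(-27) = -2430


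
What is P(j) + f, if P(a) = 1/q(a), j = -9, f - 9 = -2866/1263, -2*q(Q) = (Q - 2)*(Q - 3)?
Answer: 186601/27786 ≈ 6.7156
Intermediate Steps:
q(Q) = -(-3 + Q)*(-2 + Q)/2 (q(Q) = -(Q - 2)*(Q - 3)/2 = -(-2 + Q)*(-3 + Q)/2 = -(-3 + Q)*(-2 + Q)/2)
f = 8501/1263 (f = 9 - 2866/1263 = 8501/1263 ≈ 6.7308)
P(a) = 1/(-3 - a**2/2 + 5*a/2)
P(j) + f = -2/(6 + (-9)**2 - 5*(-9)) + 8501/1263 = -2/(6 + 81 + 45) + 8501/1263 = -2/132 + 8501/1263 = -2*1/132 + 8501/1263 = -1/66 + 8501/1263 = 186601/27786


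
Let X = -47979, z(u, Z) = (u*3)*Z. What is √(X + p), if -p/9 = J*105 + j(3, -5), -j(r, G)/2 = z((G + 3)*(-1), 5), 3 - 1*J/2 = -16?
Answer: 63*I*√21 ≈ 288.7*I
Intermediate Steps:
z(u, Z) = 3*Z*u (z(u, Z) = (3*u)*Z = 3*Z*u)
J = 38 (J = 6 - 2*(-16) = 6 + 32 = 38)
j(r, G) = 90 + 30*G (j(r, G) = -6*5*(G + 3)*(-1) = -6*5*(3 + G)*(-1) = -6*5*(-3 - G) = -2*(-45 - 15*G) = 90 + 30*G)
p = -35370 (p = -9*(38*105 + (90 + 30*(-5))) = -9*(3990 + (90 - 150)) = -9*(3990 - 60) = -9*3930 = -35370)
√(X + p) = √(-47979 - 35370) = √(-83349) = 63*I*√21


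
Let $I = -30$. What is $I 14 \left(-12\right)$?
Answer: $5040$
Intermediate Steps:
$I 14 \left(-12\right) = \left(-30\right) 14 \left(-12\right) = \left(-420\right) \left(-12\right) = 5040$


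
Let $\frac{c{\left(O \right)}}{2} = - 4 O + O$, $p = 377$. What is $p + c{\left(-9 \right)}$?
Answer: $431$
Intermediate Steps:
$c{\left(O \right)} = - 6 O$ ($c{\left(O \right)} = 2 \left(- 4 O + O\right) = 2 \left(- 3 O\right) = - 6 O$)
$p + c{\left(-9 \right)} = 377 - -54 = 377 + 54 = 431$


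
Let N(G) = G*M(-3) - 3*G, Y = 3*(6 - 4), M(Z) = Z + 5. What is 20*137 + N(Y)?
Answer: 2734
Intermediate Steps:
M(Z) = 5 + Z
Y = 6 (Y = 3*2 = 6)
N(G) = -G (N(G) = G*(5 - 3) - 3*G = G*2 - 3*G = 2*G - 3*G = -G)
20*137 + N(Y) = 20*137 - 1*6 = 2740 - 6 = 2734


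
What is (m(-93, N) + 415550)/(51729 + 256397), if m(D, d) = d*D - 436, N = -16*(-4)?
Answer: 15737/11851 ≈ 1.3279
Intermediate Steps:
N = 64
m(D, d) = -436 + D*d (m(D, d) = D*d - 436 = -436 + D*d)
(m(-93, N) + 415550)/(51729 + 256397) = ((-436 - 93*64) + 415550)/(51729 + 256397) = ((-436 - 5952) + 415550)/308126 = (-6388 + 415550)*(1/308126) = 409162*(1/308126) = 15737/11851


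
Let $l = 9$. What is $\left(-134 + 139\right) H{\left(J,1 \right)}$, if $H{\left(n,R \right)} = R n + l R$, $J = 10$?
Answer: $95$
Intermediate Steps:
$H{\left(n,R \right)} = 9 R + R n$ ($H{\left(n,R \right)} = R n + 9 R = 9 R + R n$)
$\left(-134 + 139\right) H{\left(J,1 \right)} = \left(-134 + 139\right) 1 \left(9 + 10\right) = 5 \cdot 1 \cdot 19 = 5 \cdot 19 = 95$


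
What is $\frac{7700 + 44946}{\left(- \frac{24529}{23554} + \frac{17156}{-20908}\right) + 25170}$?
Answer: $\frac{6481604841668}{3098619562671} \approx 2.0918$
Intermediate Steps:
$\frac{7700 + 44946}{\left(- \frac{24529}{23554} + \frac{17156}{-20908}\right) + 25170} = \frac{52646}{\left(\left(-24529\right) \frac{1}{23554} + 17156 \left(- \frac{1}{20908}\right)\right) + 25170} = \frac{52646}{\left(- \frac{24529}{23554} - \frac{4289}{5227}\right) + 25170} = \frac{52646}{- \frac{229236189}{123116758} + 25170} = \frac{52646}{\frac{3098619562671}{123116758}} = 52646 \cdot \frac{123116758}{3098619562671} = \frac{6481604841668}{3098619562671}$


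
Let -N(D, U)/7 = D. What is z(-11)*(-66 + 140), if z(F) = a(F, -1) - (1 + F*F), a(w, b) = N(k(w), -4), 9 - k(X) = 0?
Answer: -13690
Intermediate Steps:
k(X) = 9 (k(X) = 9 - 1*0 = 9 + 0 = 9)
N(D, U) = -7*D
a(w, b) = -63 (a(w, b) = -7*9 = -63)
z(F) = -64 - F² (z(F) = -63 - (1 + F*F) = -63 - (1 + F²) = -63 + (-1 - F²) = -64 - F²)
z(-11)*(-66 + 140) = (-64 - 1*(-11)²)*(-66 + 140) = (-64 - 1*121)*74 = (-64 - 121)*74 = -185*74 = -13690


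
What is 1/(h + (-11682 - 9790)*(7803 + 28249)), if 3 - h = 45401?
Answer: -1/774153942 ≈ -1.2917e-9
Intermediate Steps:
h = -45398 (h = 3 - 1*45401 = 3 - 45401 = -45398)
1/(h + (-11682 - 9790)*(7803 + 28249)) = 1/(-45398 + (-11682 - 9790)*(7803 + 28249)) = 1/(-45398 - 21472*36052) = 1/(-45398 - 774108544) = 1/(-774153942) = -1/774153942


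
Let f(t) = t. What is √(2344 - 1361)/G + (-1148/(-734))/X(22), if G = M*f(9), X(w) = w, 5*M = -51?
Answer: 287/4037 - 5*√983/459 ≈ -0.27044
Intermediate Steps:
M = -51/5 (M = (⅕)*(-51) = -51/5 ≈ -10.200)
G = -459/5 (G = -51/5*9 = -459/5 ≈ -91.800)
√(2344 - 1361)/G + (-1148/(-734))/X(22) = √(2344 - 1361)/(-459/5) - 1148/(-734)/22 = √983*(-5/459) - 1148*(-1/734)*(1/22) = -5*√983/459 + (574/367)*(1/22) = -5*√983/459 + 287/4037 = 287/4037 - 5*√983/459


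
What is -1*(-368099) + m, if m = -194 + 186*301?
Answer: 423891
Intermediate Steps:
m = 55792 (m = -194 + 55986 = 55792)
-1*(-368099) + m = -1*(-368099) + 55792 = 368099 + 55792 = 423891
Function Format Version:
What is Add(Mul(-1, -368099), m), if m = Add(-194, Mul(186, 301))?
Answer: 423891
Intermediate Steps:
m = 55792 (m = Add(-194, 55986) = 55792)
Add(Mul(-1, -368099), m) = Add(Mul(-1, -368099), 55792) = Add(368099, 55792) = 423891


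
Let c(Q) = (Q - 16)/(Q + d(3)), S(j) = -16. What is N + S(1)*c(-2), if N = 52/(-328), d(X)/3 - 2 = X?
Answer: 23447/1066 ≈ 21.995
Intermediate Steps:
d(X) = 6 + 3*X
c(Q) = (-16 + Q)/(15 + Q) (c(Q) = (Q - 16)/(Q + (6 + 3*3)) = (-16 + Q)/(Q + (6 + 9)) = (-16 + Q)/(Q + 15) = (-16 + Q)/(15 + Q))
N = -13/82 (N = 52*(-1/328) = -13/82 ≈ -0.15854)
N + S(1)*c(-2) = -13/82 - 16*(-16 - 2)/(15 - 2) = -13/82 - 16*(-18)/13 = -13/82 - 16*(-18/13) = -13/82 + 288/13 = 23447/1066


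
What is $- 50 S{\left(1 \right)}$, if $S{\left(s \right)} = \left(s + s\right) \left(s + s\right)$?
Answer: $-200$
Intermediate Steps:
$S{\left(s \right)} = 4 s^{2}$ ($S{\left(s \right)} = 2 s 2 s = 4 s^{2}$)
$- 50 S{\left(1 \right)} = - 50 \cdot 4 \cdot 1^{2} = - 50 \cdot 4 \cdot 1 = \left(-50\right) 4 = -200$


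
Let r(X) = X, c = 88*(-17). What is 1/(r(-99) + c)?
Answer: -1/1595 ≈ -0.00062696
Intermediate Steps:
c = -1496
1/(r(-99) + c) = 1/(-99 - 1496) = 1/(-1595) = -1/1595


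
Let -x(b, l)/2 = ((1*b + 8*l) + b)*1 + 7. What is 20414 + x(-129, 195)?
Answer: 17796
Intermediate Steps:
x(b, l) = -14 - 16*l - 4*b (x(b, l) = -2*(((1*b + 8*l) + b)*1 + 7) = -2*(((b + 8*l) + b)*1 + 7) = -2*((2*b + 8*l)*1 + 7) = -2*((2*b + 8*l) + 7) = -2*(7 + 2*b + 8*l) = -14 - 16*l - 4*b)
20414 + x(-129, 195) = 20414 + (-14 - 16*195 - 4*(-129)) = 20414 + (-14 - 3120 + 516) = 20414 - 2618 = 17796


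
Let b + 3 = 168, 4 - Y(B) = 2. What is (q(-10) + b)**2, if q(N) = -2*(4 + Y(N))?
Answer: 23409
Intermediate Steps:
Y(B) = 2 (Y(B) = 4 - 1*2 = 4 - 2 = 2)
b = 165 (b = -3 + 168 = 165)
q(N) = -12 (q(N) = -2*(4 + 2) = -2*6 = -12)
(q(-10) + b)**2 = (-12 + 165)**2 = 153**2 = 23409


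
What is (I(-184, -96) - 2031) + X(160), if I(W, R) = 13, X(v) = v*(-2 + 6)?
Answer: -1378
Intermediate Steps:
X(v) = 4*v (X(v) = v*4 = 4*v)
(I(-184, -96) - 2031) + X(160) = (13 - 2031) + 4*160 = -2018 + 640 = -1378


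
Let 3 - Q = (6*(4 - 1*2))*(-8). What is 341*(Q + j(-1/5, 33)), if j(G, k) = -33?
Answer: 22506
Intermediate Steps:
Q = 99 (Q = 3 - 6*(4 - 1*2)*(-8) = 3 - 6*(4 - 2)*(-8) = 3 - 6*2*(-8) = 3 - 12*(-8) = 3 - 1*(-96) = 3 + 96 = 99)
341*(Q + j(-1/5, 33)) = 341*(99 - 33) = 341*66 = 22506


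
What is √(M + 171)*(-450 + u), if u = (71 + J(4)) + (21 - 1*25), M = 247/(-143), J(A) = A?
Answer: -2653*√418/11 ≈ -4931.0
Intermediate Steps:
M = -19/11 (M = 247*(-1/143) = -19/11 ≈ -1.7273)
u = 71 (u = (71 + 4) + (21 - 1*25) = 75 + (21 - 25) = 75 - 4 = 71)
√(M + 171)*(-450 + u) = √(-19/11 + 171)*(-450 + 71) = √(1862/11)*(-379) = (7*√418/11)*(-379) = -2653*√418/11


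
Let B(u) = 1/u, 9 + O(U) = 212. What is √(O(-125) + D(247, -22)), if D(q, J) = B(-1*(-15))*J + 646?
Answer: √190695/15 ≈ 29.112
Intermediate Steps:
O(U) = 203 (O(U) = -9 + 212 = 203)
B(u) = 1/u
D(q, J) = 646 + J/15 (D(q, J) = J/((-1*(-15))) + 646 = J/15 + 646 = 646 + J/15)
√(O(-125) + D(247, -22)) = √(203 + (646 + (1/15)*(-22))) = √(203 + (646 - 22/15)) = √(203 + 9668/15) = √(12713/15) = √190695/15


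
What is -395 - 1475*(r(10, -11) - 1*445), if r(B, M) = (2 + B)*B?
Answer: 478980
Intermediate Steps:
r(B, M) = B*(2 + B)
-395 - 1475*(r(10, -11) - 1*445) = -395 - 1475*(10*(2 + 10) - 1*445) = -395 - 1475*(10*12 - 445) = -395 - 1475*(120 - 445) = -395 - 1475*(-325) = -395 + 479375 = 478980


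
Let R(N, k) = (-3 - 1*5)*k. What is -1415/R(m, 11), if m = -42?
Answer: 1415/88 ≈ 16.080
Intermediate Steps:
R(N, k) = -8*k (R(N, k) = (-3 - 5)*k = -8*k)
-1415/R(m, 11) = -1415/((-8*11)) = -1415/(-88) = -1415*(-1/88) = 1415/88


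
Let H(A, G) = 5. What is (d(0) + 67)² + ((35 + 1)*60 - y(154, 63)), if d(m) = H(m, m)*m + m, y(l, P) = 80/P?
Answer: 418807/63 ≈ 6647.7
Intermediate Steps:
d(m) = 6*m (d(m) = 5*m + m = 6*m)
(d(0) + 67)² + ((35 + 1)*60 - y(154, 63)) = (6*0 + 67)² + ((35 + 1)*60 - 80/63) = (0 + 67)² + (36*60 - 80/63) = 67² + (2160 - 1*80/63) = 4489 + (2160 - 80/63) = 4489 + 136000/63 = 418807/63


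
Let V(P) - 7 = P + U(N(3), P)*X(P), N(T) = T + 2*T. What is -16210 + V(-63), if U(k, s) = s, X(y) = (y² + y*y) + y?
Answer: -512391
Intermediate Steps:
N(T) = 3*T
X(y) = y + 2*y² (X(y) = (y² + y²) + y = 2*y² + y = y + 2*y²)
V(P) = 7 + P + P²*(1 + 2*P) (V(P) = 7 + (P + P*(P*(1 + 2*P))) = 7 + (P + P²*(1 + 2*P)) = 7 + P + P²*(1 + 2*P))
-16210 + V(-63) = -16210 + (7 - 63 + (-63)²*(1 + 2*(-63))) = -16210 + (7 - 63 + 3969*(1 - 126)) = -16210 + (7 - 63 + 3969*(-125)) = -16210 + (7 - 63 - 496125) = -16210 - 496181 = -512391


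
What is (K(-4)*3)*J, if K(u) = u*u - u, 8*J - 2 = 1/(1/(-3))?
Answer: -15/2 ≈ -7.5000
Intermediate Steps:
J = -⅛ (J = ¼ + 1/(8*(1/(-3))) = ¼ + 1/(8*(-⅓)) = ¼ + (⅛)*(-3) = ¼ - 3/8 = -⅛ ≈ -0.12500)
K(u) = u² - u
(K(-4)*3)*J = (-4*(-1 - 4)*3)*(-⅛) = (-4*(-5)*3)*(-⅛) = (20*3)*(-⅛) = 60*(-⅛) = -15/2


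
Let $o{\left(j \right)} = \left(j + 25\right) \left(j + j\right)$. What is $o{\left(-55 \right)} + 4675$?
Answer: $7975$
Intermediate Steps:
$o{\left(j \right)} = 2 j \left(25 + j\right)$ ($o{\left(j \right)} = \left(25 + j\right) 2 j = 2 j \left(25 + j\right)$)
$o{\left(-55 \right)} + 4675 = 2 \left(-55\right) \left(25 - 55\right) + 4675 = 2 \left(-55\right) \left(-30\right) + 4675 = 3300 + 4675 = 7975$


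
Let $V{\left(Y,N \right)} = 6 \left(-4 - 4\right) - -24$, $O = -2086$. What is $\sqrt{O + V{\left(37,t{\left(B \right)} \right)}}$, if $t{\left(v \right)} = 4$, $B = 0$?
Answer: $i \sqrt{2110} \approx 45.935 i$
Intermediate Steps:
$V{\left(Y,N \right)} = -24$ ($V{\left(Y,N \right)} = 6 \left(-8\right) + 24 = -48 + 24 = -24$)
$\sqrt{O + V{\left(37,t{\left(B \right)} \right)}} = \sqrt{-2086 - 24} = \sqrt{-2110} = i \sqrt{2110}$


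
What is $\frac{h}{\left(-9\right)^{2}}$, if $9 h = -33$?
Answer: $- \frac{11}{243} \approx -0.045267$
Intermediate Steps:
$h = - \frac{11}{3}$ ($h = \frac{1}{9} \left(-33\right) = - \frac{11}{3} \approx -3.6667$)
$\frac{h}{\left(-9\right)^{2}} = \frac{1}{\left(-9\right)^{2}} \left(- \frac{11}{3}\right) = \frac{1}{81} \left(- \frac{11}{3}\right) = - \frac{11}{243}$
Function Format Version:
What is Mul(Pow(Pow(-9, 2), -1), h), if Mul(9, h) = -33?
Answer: Rational(-11, 243) ≈ -0.045267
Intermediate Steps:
h = Rational(-11, 3) (h = Mul(Rational(1, 9), -33) = Rational(-11, 3) ≈ -3.6667)
Mul(Pow(Pow(-9, 2), -1), h) = Mul(Pow(Pow(-9, 2), -1), Rational(-11, 3)) = Mul(Pow(81, -1), Rational(-11, 3)) = Mul(Rational(1, 81), Rational(-11, 3)) = Rational(-11, 243)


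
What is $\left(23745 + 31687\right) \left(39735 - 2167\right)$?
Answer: $2082469376$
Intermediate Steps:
$\left(23745 + 31687\right) \left(39735 - 2167\right) = 55432 \cdot 37568 = 2082469376$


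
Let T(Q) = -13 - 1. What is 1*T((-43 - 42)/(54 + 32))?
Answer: -14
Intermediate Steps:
T(Q) = -14
1*T((-43 - 42)/(54 + 32)) = 1*(-14) = -14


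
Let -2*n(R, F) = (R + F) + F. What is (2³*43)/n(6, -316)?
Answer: 344/313 ≈ 1.0990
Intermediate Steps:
n(R, F) = -F - R/2 (n(R, F) = -((R + F) + F)/2 = -((F + R) + F)/2 = -(R + 2*F)/2 = -F - R/2)
(2³*43)/n(6, -316) = (2³*43)/(-1*(-316) - ½*6) = (8*43)/(316 - 3) = 344/313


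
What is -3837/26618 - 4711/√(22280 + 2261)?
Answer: -3837/26618 - 4711*√24541/24541 ≈ -30.216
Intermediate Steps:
-3837/26618 - 4711/√(22280 + 2261) = -3837*1/26618 - 4711*√24541/24541 = -3837/26618 - 4711*√24541/24541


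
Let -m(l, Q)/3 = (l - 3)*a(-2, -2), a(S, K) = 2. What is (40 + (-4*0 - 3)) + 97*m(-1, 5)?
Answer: 2365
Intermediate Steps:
m(l, Q) = 18 - 6*l (m(l, Q) = -3*(l - 3)*2 = -3*(-3 + l)*2 = -3*(-6 + 2*l) = 18 - 6*l)
(40 + (-4*0 - 3)) + 97*m(-1, 5) = (40 + (-4*0 - 3)) + 97*(18 - 6*(-1)) = (40 + (0 - 3)) + 97*(18 + 6) = (40 - 3) + 97*24 = 37 + 2328 = 2365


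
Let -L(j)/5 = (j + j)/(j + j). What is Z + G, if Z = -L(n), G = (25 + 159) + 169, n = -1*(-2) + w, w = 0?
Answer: 358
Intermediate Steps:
n = 2 (n = -1*(-2) + 0 = 2 + 0 = 2)
L(j) = -5 (L(j) = -5*(j + j)/(j + j) = -5*2*j/(2*j) = -5*2*j*1/(2*j) = -5*1 = -5)
G = 353 (G = 184 + 169 = 353)
Z = 5 (Z = -1*(-5) = 5)
Z + G = 5 + 353 = 358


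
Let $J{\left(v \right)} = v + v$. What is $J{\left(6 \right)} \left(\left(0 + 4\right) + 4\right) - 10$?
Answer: $86$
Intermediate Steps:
$J{\left(v \right)} = 2 v$
$J{\left(6 \right)} \left(\left(0 + 4\right) + 4\right) - 10 = 2 \cdot 6 \left(\left(0 + 4\right) + 4\right) - 10 = 12 \left(4 + 4\right) - 10 = 12 \cdot 8 - 10 = 96 - 10 = 86$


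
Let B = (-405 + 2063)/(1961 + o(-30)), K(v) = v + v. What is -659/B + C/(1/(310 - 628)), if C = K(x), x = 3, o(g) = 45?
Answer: -2242709/829 ≈ -2705.3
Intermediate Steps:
K(v) = 2*v
C = 6 (C = 2*3 = 6)
B = 829/1003 (B = (-405 + 2063)/(1961 + 45) = 1658/2006 = 1658*(1/2006) = 829/1003 ≈ 0.82652)
-659/B + C/(1/(310 - 628)) = -659/829/1003 + 6/(1/(310 - 628)) = -659*1003/829 + 6/(1/(-318)) = -660977/829 + 6/(-1/318) = -660977/829 + 6*(-318) = -660977/829 - 1908 = -2242709/829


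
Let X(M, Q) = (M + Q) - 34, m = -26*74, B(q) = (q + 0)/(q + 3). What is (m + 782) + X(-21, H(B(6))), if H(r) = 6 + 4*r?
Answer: -3565/3 ≈ -1188.3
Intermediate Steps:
B(q) = q/(3 + q)
m = -1924
X(M, Q) = -34 + M + Q
(m + 782) + X(-21, H(B(6))) = (-1924 + 782) + (-34 - 21 + (6 + 4*(6/(3 + 6)))) = -1142 + (-34 - 21 + (6 + 4*(6/9))) = -1142 + (-34 - 21 + (6 + 4*(6*(⅑)))) = -1142 + (-34 - 21 + (6 + 4*(⅔))) = -1142 + (-34 - 21 + (6 + 8/3)) = -1142 + (-34 - 21 + 26/3) = -1142 - 139/3 = -3565/3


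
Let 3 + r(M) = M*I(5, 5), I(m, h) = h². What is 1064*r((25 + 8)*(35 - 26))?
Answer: 7897008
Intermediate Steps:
r(M) = -3 + 25*M (r(M) = -3 + M*5² = -3 + M*25 = -3 + 25*M)
1064*r((25 + 8)*(35 - 26)) = 1064*(-3 + 25*((25 + 8)*(35 - 26))) = 1064*(-3 + 25*(33*9)) = 1064*(-3 + 25*297) = 1064*(-3 + 7425) = 1064*7422 = 7897008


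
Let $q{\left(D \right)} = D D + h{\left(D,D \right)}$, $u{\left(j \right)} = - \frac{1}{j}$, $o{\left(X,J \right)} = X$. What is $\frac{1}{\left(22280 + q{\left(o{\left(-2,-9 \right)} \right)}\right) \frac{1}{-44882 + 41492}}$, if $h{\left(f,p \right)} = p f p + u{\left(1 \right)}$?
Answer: $- \frac{226}{1485} \approx -0.15219$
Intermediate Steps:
$h{\left(f,p \right)} = -1 + f p^{2}$ ($h{\left(f,p \right)} = p f p - 1^{-1} = f p p - 1 = f p^{2} - 1 = -1 + f p^{2}$)
$q{\left(D \right)} = -1 + D^{2} + D^{3}$ ($q{\left(D \right)} = D D + \left(-1 + D D^{2}\right) = D^{2} + \left(-1 + D^{3}\right) = -1 + D^{2} + D^{3}$)
$\frac{1}{\left(22280 + q{\left(o{\left(-2,-9 \right)} \right)}\right) \frac{1}{-44882 + 41492}} = \frac{1}{\left(22280 + \left(-1 + \left(-2\right)^{2} + \left(-2\right)^{3}\right)\right) \frac{1}{-44882 + 41492}} = \frac{1}{\left(22280 - 5\right) \frac{1}{-3390}} = \frac{1}{\left(22280 - 5\right) \left(- \frac{1}{3390}\right)} = \frac{1}{22275 \left(- \frac{1}{3390}\right)} = \frac{1}{- \frac{1485}{226}} = - \frac{226}{1485}$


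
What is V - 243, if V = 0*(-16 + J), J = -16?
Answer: -243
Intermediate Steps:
V = 0 (V = 0*(-16 - 16) = 0*(-32) = 0)
V - 243 = 0 - 243 = -243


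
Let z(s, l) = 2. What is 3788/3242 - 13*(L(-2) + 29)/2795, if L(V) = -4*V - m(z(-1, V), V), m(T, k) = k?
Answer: 343991/348515 ≈ 0.98702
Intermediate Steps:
L(V) = -5*V (L(V) = -4*V - V = -5*V)
3788/3242 - 13*(L(-2) + 29)/2795 = 3788/3242 - 13*(-5*(-2) + 29)/2795 = 3788*(1/3242) - 13*(10 + 29)*(1/2795) = 1894/1621 - 13*39*(1/2795) = 1894/1621 - 507*1/2795 = 1894/1621 - 39/215 = 343991/348515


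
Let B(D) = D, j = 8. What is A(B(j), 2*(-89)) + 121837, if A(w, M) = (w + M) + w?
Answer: 121675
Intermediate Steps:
A(w, M) = M + 2*w (A(w, M) = (M + w) + w = M + 2*w)
A(B(j), 2*(-89)) + 121837 = (2*(-89) + 2*8) + 121837 = (-178 + 16) + 121837 = -162 + 121837 = 121675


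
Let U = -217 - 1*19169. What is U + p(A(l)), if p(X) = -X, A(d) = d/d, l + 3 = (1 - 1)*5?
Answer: -19387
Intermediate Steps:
l = -3 (l = -3 + (1 - 1)*5 = -3 + 0*5 = -3 + 0 = -3)
A(d) = 1
U = -19386 (U = -217 - 19169 = -19386)
U + p(A(l)) = -19386 - 1*1 = -19386 - 1 = -19387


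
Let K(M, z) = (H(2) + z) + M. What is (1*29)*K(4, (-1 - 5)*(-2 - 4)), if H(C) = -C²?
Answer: 1044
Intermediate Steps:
K(M, z) = -4 + M + z (K(M, z) = (-1*2² + z) + M = (-1*4 + z) + M = (-4 + z) + M = -4 + M + z)
(1*29)*K(4, (-1 - 5)*(-2 - 4)) = (1*29)*(-4 + 4 + (-1 - 5)*(-2 - 4)) = 29*(-4 + 4 - 6*(-6)) = 29*(-4 + 4 + 36) = 29*36 = 1044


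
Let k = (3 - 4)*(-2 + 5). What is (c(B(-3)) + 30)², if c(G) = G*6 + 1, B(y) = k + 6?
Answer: 2401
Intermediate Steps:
k = -3 (k = -1*3 = -3)
B(y) = 3 (B(y) = -3 + 6 = 3)
c(G) = 1 + 6*G (c(G) = 6*G + 1 = 1 + 6*G)
(c(B(-3)) + 30)² = ((1 + 6*3) + 30)² = ((1 + 18) + 30)² = (19 + 30)² = 49² = 2401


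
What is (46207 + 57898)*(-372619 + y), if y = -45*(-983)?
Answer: -34186416320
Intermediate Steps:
y = 44235
(46207 + 57898)*(-372619 + y) = (46207 + 57898)*(-372619 + 44235) = 104105*(-328384) = -34186416320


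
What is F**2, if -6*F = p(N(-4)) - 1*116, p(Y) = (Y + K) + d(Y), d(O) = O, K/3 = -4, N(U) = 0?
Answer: 4096/9 ≈ 455.11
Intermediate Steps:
K = -12 (K = 3*(-4) = -12)
p(Y) = -12 + 2*Y (p(Y) = (Y - 12) + Y = (-12 + Y) + Y = -12 + 2*Y)
F = 64/3 (F = -((-12 + 2*0) - 1*116)/6 = -((-12 + 0) - 116)/6 = -(-12 - 116)/6 = -1/6*(-128) = 64/3 ≈ 21.333)
F**2 = (64/3)**2 = 4096/9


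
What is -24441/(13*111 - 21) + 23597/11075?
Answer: -79043047/5249550 ≈ -15.057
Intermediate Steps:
-24441/(13*111 - 21) + 23597/11075 = -24441/(1443 - 21) + 23597*(1/11075) = -24441/1422 + 23597/11075 = -24441*1/1422 + 23597/11075 = -8147/474 + 23597/11075 = -79043047/5249550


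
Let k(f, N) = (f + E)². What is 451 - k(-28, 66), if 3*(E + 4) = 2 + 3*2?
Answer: -3685/9 ≈ -409.44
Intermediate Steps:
E = -4/3 (E = -4 + (2 + 3*2)/3 = -4 + (2 + 6)/3 = -4 + (⅓)*8 = -4 + 8/3 = -4/3 ≈ -1.3333)
k(f, N) = (-4/3 + f)² (k(f, N) = (f - 4/3)² = (-4/3 + f)²)
451 - k(-28, 66) = 451 - (-4 + 3*(-28))²/9 = 451 - (-4 - 84)²/9 = 451 - (-88)²/9 = 451 - 7744/9 = -3685/9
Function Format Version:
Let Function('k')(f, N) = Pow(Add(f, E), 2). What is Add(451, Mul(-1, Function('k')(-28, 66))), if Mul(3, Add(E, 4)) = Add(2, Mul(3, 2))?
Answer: Rational(-3685, 9) ≈ -409.44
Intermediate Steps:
E = Rational(-4, 3) (E = Add(-4, Mul(Rational(1, 3), Add(2, Mul(3, 2)))) = Add(-4, Mul(Rational(1, 3), Add(2, 6))) = Add(-4, Mul(Rational(1, 3), 8)) = Add(-4, Rational(8, 3)) = Rational(-4, 3) ≈ -1.3333)
Function('k')(f, N) = Pow(Add(Rational(-4, 3), f), 2) (Function('k')(f, N) = Pow(Add(f, Rational(-4, 3)), 2) = Pow(Add(Rational(-4, 3), f), 2))
Add(451, Mul(-1, Function('k')(-28, 66))) = Add(451, Mul(-1, Mul(Rational(1, 9), Pow(Add(-4, Mul(3, -28)), 2)))) = Add(451, Mul(-1, Mul(Rational(1, 9), Pow(Add(-4, -84), 2)))) = Add(451, Mul(-1, Mul(Rational(1, 9), Pow(-88, 2)))) = Add(451, Mul(-1, Mul(Rational(1, 9), 7744))) = Add(451, Mul(-1, Rational(7744, 9))) = Add(451, Rational(-7744, 9)) = Rational(-3685, 9)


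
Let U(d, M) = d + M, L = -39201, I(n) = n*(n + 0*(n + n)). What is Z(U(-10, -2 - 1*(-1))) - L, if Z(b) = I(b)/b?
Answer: 39190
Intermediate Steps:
I(n) = n**2 (I(n) = n*(n + 0*(2*n)) = n*(n + 0) = n*n = n**2)
U(d, M) = M + d
Z(b) = b (Z(b) = b**2/b = b)
Z(U(-10, -2 - 1*(-1))) - L = ((-2 - 1*(-1)) - 10) - 1*(-39201) = ((-2 + 1) - 10) + 39201 = (-1 - 10) + 39201 = -11 + 39201 = 39190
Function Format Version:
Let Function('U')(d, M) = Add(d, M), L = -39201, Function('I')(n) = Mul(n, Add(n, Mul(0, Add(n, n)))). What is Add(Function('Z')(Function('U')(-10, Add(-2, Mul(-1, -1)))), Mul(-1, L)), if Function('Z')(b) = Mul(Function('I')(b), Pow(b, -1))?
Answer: 39190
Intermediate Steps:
Function('I')(n) = Pow(n, 2) (Function('I')(n) = Mul(n, Add(n, Mul(0, Mul(2, n)))) = Mul(n, Add(n, 0)) = Mul(n, n) = Pow(n, 2))
Function('U')(d, M) = Add(M, d)
Function('Z')(b) = b (Function('Z')(b) = Mul(Pow(b, 2), Pow(b, -1)) = b)
Add(Function('Z')(Function('U')(-10, Add(-2, Mul(-1, -1)))), Mul(-1, L)) = Add(Add(Add(-2, Mul(-1, -1)), -10), Mul(-1, -39201)) = Add(Add(Add(-2, 1), -10), 39201) = Add(Add(-1, -10), 39201) = Add(-11, 39201) = 39190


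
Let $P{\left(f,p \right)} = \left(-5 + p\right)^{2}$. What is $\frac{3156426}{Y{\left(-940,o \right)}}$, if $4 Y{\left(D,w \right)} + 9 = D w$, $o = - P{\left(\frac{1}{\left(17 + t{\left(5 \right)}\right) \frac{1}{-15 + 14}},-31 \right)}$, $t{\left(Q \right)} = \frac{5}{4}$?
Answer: $\frac{200408}{19337} \approx 10.364$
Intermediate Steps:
$t{\left(Q \right)} = \frac{5}{4}$ ($t{\left(Q \right)} = 5 \cdot \frac{1}{4} = \frac{5}{4}$)
$o = -1296$ ($o = - \left(-5 - 31\right)^{2} = - \left(-36\right)^{2} = \left(-1\right) 1296 = -1296$)
$Y{\left(D,w \right)} = - \frac{9}{4} + \frac{D w}{4}$
$\frac{3156426}{Y{\left(-940,o \right)}} = \frac{3156426}{- \frac{9}{4} + \frac{1}{4} \left(-940\right) \left(-1296\right)} = \frac{3156426}{- \frac{9}{4} + 304560} = \frac{3156426}{\frac{1218231}{4}} = 3156426 \cdot \frac{4}{1218231} = \frac{200408}{19337}$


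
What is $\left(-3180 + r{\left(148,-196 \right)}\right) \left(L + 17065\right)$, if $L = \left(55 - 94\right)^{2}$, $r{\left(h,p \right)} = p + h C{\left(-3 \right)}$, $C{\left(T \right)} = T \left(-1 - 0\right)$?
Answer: $-54494152$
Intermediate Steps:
$C{\left(T \right)} = - T$ ($C{\left(T \right)} = T \left(-1 + 0\right) = T \left(-1\right) = - T$)
$r{\left(h,p \right)} = p + 3 h$ ($r{\left(h,p \right)} = p + h \left(\left(-1\right) \left(-3\right)\right) = p + h 3 = p + 3 h$)
$L = 1521$ ($L = \left(-39\right)^{2} = 1521$)
$\left(-3180 + r{\left(148,-196 \right)}\right) \left(L + 17065\right) = \left(-3180 + \left(-196 + 3 \cdot 148\right)\right) \left(1521 + 17065\right) = \left(-3180 + \left(-196 + 444\right)\right) 18586 = \left(-3180 + 248\right) 18586 = \left(-2932\right) 18586 = -54494152$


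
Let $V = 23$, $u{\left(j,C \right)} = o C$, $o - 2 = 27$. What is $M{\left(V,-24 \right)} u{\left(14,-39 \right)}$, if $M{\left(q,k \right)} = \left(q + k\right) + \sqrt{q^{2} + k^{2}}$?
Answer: $1131 - 1131 \sqrt{1105} \approx -36465.0$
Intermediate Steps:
$o = 29$ ($o = 2 + 27 = 29$)
$u{\left(j,C \right)} = 29 C$
$M{\left(q,k \right)} = k + q + \sqrt{k^{2} + q^{2}}$ ($M{\left(q,k \right)} = \left(k + q\right) + \sqrt{k^{2} + q^{2}} = k + q + \sqrt{k^{2} + q^{2}}$)
$M{\left(V,-24 \right)} u{\left(14,-39 \right)} = \left(-24 + 23 + \sqrt{\left(-24\right)^{2} + 23^{2}}\right) 29 \left(-39\right) = \left(-24 + 23 + \sqrt{576 + 529}\right) \left(-1131\right) = \left(-24 + 23 + \sqrt{1105}\right) \left(-1131\right) = \left(-1 + \sqrt{1105}\right) \left(-1131\right) = 1131 - 1131 \sqrt{1105}$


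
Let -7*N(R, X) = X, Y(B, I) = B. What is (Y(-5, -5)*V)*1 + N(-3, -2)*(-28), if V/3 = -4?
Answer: 52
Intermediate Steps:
V = -12 (V = 3*(-4) = -12)
N(R, X) = -X/7
(Y(-5, -5)*V)*1 + N(-3, -2)*(-28) = -5*(-12)*1 - ⅐*(-2)*(-28) = 60*1 + (2/7)*(-28) = 60 - 8 = 52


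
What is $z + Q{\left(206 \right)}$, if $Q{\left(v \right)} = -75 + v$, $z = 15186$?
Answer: $15317$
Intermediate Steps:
$z + Q{\left(206 \right)} = 15186 + \left(-75 + 206\right) = 15186 + 131 = 15317$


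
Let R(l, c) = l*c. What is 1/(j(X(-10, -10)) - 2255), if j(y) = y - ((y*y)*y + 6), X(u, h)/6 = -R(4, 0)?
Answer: -1/2261 ≈ -0.00044228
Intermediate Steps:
R(l, c) = c*l
X(u, h) = 0 (X(u, h) = 6*(-0*4) = 6*(-1*0) = 6*0 = 0)
j(y) = -6 + y - y**3 (j(y) = y - (y**2*y + 6) = y - (y**3 + 6) = y - (6 + y**3) = y + (-6 - y**3) = -6 + y - y**3)
1/(j(X(-10, -10)) - 2255) = 1/((-6 + 0 - 1*0**3) - 2255) = 1/((-6 + 0 - 1*0) - 2255) = 1/((-6 + 0 + 0) - 2255) = 1/(-6 - 2255) = 1/(-2261) = -1/2261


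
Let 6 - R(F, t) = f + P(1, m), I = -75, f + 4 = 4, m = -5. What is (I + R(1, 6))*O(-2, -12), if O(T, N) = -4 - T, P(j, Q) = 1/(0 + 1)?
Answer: 140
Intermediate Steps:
P(j, Q) = 1 (P(j, Q) = 1/1 = 1)
f = 0 (f = -4 + 4 = 0)
R(F, t) = 5 (R(F, t) = 6 - (0 + 1) = 6 - 1*1 = 6 - 1 = 5)
(I + R(1, 6))*O(-2, -12) = (-75 + 5)*(-4 - 1*(-2)) = -70*(-4 + 2) = -70*(-2) = 140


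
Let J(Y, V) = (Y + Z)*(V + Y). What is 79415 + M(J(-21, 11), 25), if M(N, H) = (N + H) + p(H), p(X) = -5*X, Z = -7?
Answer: 79595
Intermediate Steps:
J(Y, V) = (-7 + Y)*(V + Y) (J(Y, V) = (Y - 7)*(V + Y) = (-7 + Y)*(V + Y))
M(N, H) = N - 4*H (M(N, H) = (N + H) - 5*H = (H + N) - 5*H = N - 4*H)
79415 + M(J(-21, 11), 25) = 79415 + (((-21)² - 7*11 - 7*(-21) + 11*(-21)) - 4*25) = 79415 + ((441 - 77 + 147 - 231) - 100) = 79415 + (280 - 100) = 79415 + 180 = 79595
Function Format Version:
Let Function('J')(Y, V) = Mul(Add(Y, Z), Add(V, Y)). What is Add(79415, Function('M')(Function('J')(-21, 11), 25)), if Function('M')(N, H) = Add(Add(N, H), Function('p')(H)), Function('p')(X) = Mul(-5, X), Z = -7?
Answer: 79595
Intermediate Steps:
Function('J')(Y, V) = Mul(Add(-7, Y), Add(V, Y)) (Function('J')(Y, V) = Mul(Add(Y, -7), Add(V, Y)) = Mul(Add(-7, Y), Add(V, Y)))
Function('M')(N, H) = Add(N, Mul(-4, H)) (Function('M')(N, H) = Add(Add(N, H), Mul(-5, H)) = Add(Add(H, N), Mul(-5, H)) = Add(N, Mul(-4, H)))
Add(79415, Function('M')(Function('J')(-21, 11), 25)) = Add(79415, Add(Add(Pow(-21, 2), Mul(-7, 11), Mul(-7, -21), Mul(11, -21)), Mul(-4, 25))) = Add(79415, Add(Add(441, -77, 147, -231), -100)) = Add(79415, Add(280, -100)) = Add(79415, 180) = 79595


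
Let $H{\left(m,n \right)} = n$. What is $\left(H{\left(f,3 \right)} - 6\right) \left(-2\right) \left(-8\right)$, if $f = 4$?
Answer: $-48$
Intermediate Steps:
$\left(H{\left(f,3 \right)} - 6\right) \left(-2\right) \left(-8\right) = \left(3 - 6\right) \left(-2\right) \left(-8\right) = \left(-3\right) \left(-2\right) \left(-8\right) = 6 \left(-8\right) = -48$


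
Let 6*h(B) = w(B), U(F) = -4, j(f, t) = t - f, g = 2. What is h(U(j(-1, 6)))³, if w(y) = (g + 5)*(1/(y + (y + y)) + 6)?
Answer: 122763473/373248 ≈ 328.91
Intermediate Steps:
w(y) = 42 + 7/(3*y) (w(y) = (2 + 5)*(1/(y + (y + y)) + 6) = 7*(1/(y + 2*y) + 6) = 7*(1/(3*y) + 6) = 7*(6 + 1/(3*y)) = 42 + 7/(3*y))
h(B) = 7 + 7/(18*B) (h(B) = (42 + 7/(3*B))/6 = 7 + 7/(18*B))
h(U(j(-1, 6)))³ = (7 + (7/18)/(-4))³ = (7 + (7/18)*(-¼))³ = (7 - 7/72)³ = (497/72)³ = 122763473/373248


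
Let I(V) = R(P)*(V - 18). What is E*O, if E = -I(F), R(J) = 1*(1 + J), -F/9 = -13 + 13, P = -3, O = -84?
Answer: 3024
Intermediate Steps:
F = 0 (F = -9*(-13 + 13) = -9*0 = 0)
R(J) = 1 + J
I(V) = 36 - 2*V (I(V) = (1 - 3)*(V - 18) = -2*(-18 + V) = 36 - 2*V)
E = -36 (E = -(36 - 2*0) = -(36 + 0) = -1*36 = -36)
E*O = -36*(-84) = 3024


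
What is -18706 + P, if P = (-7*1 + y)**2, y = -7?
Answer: -18510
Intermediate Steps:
P = 196 (P = (-7*1 - 7)**2 = (-7 - 7)**2 = (-14)**2 = 196)
-18706 + P = -18706 + 196 = -18510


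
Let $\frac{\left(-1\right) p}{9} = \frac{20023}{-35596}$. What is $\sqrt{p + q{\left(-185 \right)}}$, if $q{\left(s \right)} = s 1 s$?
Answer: $\frac{\sqrt{10843015978993}}{17798} \approx 185.01$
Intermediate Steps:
$p = \frac{180207}{35596}$ ($p = - 9 \frac{20023}{-35596} = - 9 \cdot 20023 \left(- \frac{1}{35596}\right) = \left(-9\right) \left(- \frac{20023}{35596}\right) = \frac{180207}{35596} \approx 5.0626$)
$q{\left(s \right)} = s^{2}$ ($q{\left(s \right)} = s s = s^{2}$)
$\sqrt{p + q{\left(-185 \right)}} = \sqrt{\frac{180207}{35596} + \left(-185\right)^{2}} = \sqrt{\frac{180207}{35596} + 34225} = \sqrt{\frac{1218453307}{35596}} = \frac{\sqrt{10843015978993}}{17798}$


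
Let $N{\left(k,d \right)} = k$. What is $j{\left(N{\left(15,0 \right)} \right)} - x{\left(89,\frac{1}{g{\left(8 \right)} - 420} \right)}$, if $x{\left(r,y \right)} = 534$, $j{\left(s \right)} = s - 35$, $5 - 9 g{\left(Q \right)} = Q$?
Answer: $-554$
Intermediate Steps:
$g{\left(Q \right)} = \frac{5}{9} - \frac{Q}{9}$
$j{\left(s \right)} = -35 + s$
$j{\left(N{\left(15,0 \right)} \right)} - x{\left(89,\frac{1}{g{\left(8 \right)} - 420} \right)} = \left(-35 + 15\right) - 534 = -20 - 534 = -554$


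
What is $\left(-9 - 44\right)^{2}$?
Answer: $2809$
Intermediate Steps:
$\left(-9 - 44\right)^{2} = \left(-53\right)^{2} = 2809$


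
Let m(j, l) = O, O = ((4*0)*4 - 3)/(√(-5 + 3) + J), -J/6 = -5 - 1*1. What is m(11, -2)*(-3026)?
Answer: 163404/649 - 4539*I*√2/649 ≈ 251.78 - 9.8908*I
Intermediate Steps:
J = 36 (J = -6*(-5 - 1*1) = -6*(-5 - 1) = -6*(-6) = 36)
O = -3/(36 + I*√2) (O = ((4*0)*4 - 3)/(√(-5 + 3) + 36) = (0*4 - 3)/(√(-2) + 36) = (0 - 3)/(I*√2 + 36) = -3/(36 + I*√2) ≈ -0.083205 + 0.0032686*I)
m(j, l) = -54/649 + 3*I*√2/1298
m(11, -2)*(-3026) = (-54/649 + 3*I*√2/1298)*(-3026) = 163404/649 - 4539*I*√2/649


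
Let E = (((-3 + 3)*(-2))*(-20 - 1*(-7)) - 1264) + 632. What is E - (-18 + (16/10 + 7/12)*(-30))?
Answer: -1097/2 ≈ -548.50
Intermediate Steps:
E = -632 (E = ((0*(-2))*(-20 + 7) - 1264) + 632 = (0*(-13) - 1264) + 632 = (0 - 1264) + 632 = -1264 + 632 = -632)
E - (-18 + (16/10 + 7/12)*(-30)) = -632 - (-18 + (16/10 + 7/12)*(-30)) = -632 - (-18 + (16*(⅒) + 7*(1/12))*(-30)) = -632 - (-18 + (8/5 + 7/12)*(-30)) = -632 - (-18 + (131/60)*(-30)) = -632 - (-18 - 131/2) = -632 - 1*(-167/2) = -632 + 167/2 = -1097/2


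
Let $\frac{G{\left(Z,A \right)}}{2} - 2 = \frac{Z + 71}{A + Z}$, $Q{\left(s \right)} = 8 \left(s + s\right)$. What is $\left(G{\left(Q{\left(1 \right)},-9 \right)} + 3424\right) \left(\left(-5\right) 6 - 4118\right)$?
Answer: $- \frac{100257160}{7} \approx -1.4322 \cdot 10^{7}$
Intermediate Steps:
$Q{\left(s \right)} = 16 s$ ($Q{\left(s \right)} = 8 \cdot 2 s = 16 s$)
$G{\left(Z,A \right)} = 4 + \frac{2 \left(71 + Z\right)}{A + Z}$ ($G{\left(Z,A \right)} = 4 + 2 \frac{Z + 71}{A + Z} = 4 + 2 \frac{71 + Z}{A + Z} = 4 + \frac{2 \left(71 + Z\right)}{A + Z}$)
$\left(G{\left(Q{\left(1 \right)},-9 \right)} + 3424\right) \left(\left(-5\right) 6 - 4118\right) = \left(\frac{2 \left(71 + 2 \left(-9\right) + 3 \cdot 16 \cdot 1\right)}{-9 + 16 \cdot 1} + 3424\right) \left(\left(-5\right) 6 - 4118\right) = \left(\frac{2 \left(71 - 18 + 3 \cdot 16\right)}{-9 + 16} + 3424\right) \left(-30 - 4118\right) = \left(\frac{2 \left(71 - 18 + 48\right)}{7} + 3424\right) \left(-4148\right) = \left(2 \cdot \frac{1}{7} \cdot 101 + 3424\right) \left(-4148\right) = \left(\frac{202}{7} + 3424\right) \left(-4148\right) = \frac{24170}{7} \left(-4148\right) = - \frac{100257160}{7}$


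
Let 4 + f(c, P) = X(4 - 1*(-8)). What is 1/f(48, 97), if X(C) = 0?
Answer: -¼ ≈ -0.25000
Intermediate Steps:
f(c, P) = -4 (f(c, P) = -4 + 0 = -4)
1/f(48, 97) = 1/(-4) = -¼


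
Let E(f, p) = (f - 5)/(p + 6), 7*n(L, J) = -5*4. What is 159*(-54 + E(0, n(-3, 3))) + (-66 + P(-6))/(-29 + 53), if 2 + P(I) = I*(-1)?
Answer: -1167083/132 ≈ -8841.5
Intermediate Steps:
n(L, J) = -20/7 (n(L, J) = (-5*4)/7 = (⅐)*(-20) = -20/7)
P(I) = -2 - I (P(I) = -2 + I*(-1) = -2 - I)
E(f, p) = (-5 + f)/(6 + p)
159*(-54 + E(0, n(-3, 3))) + (-66 + P(-6))/(-29 + 53) = 159*(-54 + (-5 + 0)/(6 - 20/7)) + (-66 + (-2 - 1*(-6)))/(-29 + 53) = 159*(-54 - 5/(22/7)) + (-66 + (-2 + 6))/24 = 159*(-54 + (7/22)*(-5)) + (-66 + 4)*(1/24) = 159*(-54 - 35/22) - 62*1/24 = 159*(-1223/22) - 31/12 = -194457/22 - 31/12 = -1167083/132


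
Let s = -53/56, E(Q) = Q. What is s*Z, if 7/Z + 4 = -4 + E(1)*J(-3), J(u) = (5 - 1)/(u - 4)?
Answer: 371/480 ≈ 0.77292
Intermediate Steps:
J(u) = 4/(-4 + u)
Z = -49/60 (Z = 7/(-4 + (-4 + 1*(4/(-4 - 3)))) = 7/(-4 + (-4 + 1*(4/(-7)))) = 7/(-4 + (-4 + 1*(4*(-⅐)))) = 7/(-4 + (-4 + 1*(-4/7))) = 7/(-4 + (-4 - 4/7)) = 7/(-4 - 32/7) = 7/(-60/7) = 7*(-7/60) = -49/60 ≈ -0.81667)
s = -53/56 (s = -53*1/56 = -53/56 ≈ -0.94643)
s*Z = -53/56*(-49/60) = 371/480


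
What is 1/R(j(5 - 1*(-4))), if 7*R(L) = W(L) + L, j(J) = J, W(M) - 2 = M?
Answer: 7/20 ≈ 0.35000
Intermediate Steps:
W(M) = 2 + M
R(L) = 2/7 + 2*L/7 (R(L) = ((2 + L) + L)/7 = (2 + 2*L)/7 = 2/7 + 2*L/7)
1/R(j(5 - 1*(-4))) = 1/(2/7 + 2*(5 - 1*(-4))/7) = 1/(2/7 + 2*(5 + 4)/7) = 1/(2/7 + (2/7)*9) = 1/(2/7 + 18/7) = 1/(20/7) = 7/20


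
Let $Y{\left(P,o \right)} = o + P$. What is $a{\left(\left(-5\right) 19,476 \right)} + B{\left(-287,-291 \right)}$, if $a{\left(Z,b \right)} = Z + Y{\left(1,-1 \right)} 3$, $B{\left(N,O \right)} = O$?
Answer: $-386$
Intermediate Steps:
$Y{\left(P,o \right)} = P + o$
$a{\left(Z,b \right)} = Z$ ($a{\left(Z,b \right)} = Z + \left(1 - 1\right) 3 = Z + 0 \cdot 3 = Z + 0 = Z$)
$a{\left(\left(-5\right) 19,476 \right)} + B{\left(-287,-291 \right)} = \left(-5\right) 19 - 291 = -95 - 291 = -386$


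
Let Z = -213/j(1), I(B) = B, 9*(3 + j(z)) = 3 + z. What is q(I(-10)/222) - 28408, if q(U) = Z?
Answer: -651467/23 ≈ -28325.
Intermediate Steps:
j(z) = -8/3 + z/9 (j(z) = -3 + (3 + z)/9 = -3 + (⅓ + z/9) = -8/3 + z/9)
Z = 1917/23 (Z = -213/(-8/3 + (⅑)*1) = -213/(-8/3 + ⅑) = -213/(-23/9) = -213*(-9/23) = 1917/23 ≈ 83.348)
q(U) = 1917/23
q(I(-10)/222) - 28408 = 1917/23 - 28408 = -651467/23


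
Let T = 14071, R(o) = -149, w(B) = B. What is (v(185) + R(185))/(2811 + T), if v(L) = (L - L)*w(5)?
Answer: -149/16882 ≈ -0.0088260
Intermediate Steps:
v(L) = 0 (v(L) = (L - L)*5 = 0*5 = 0)
(v(185) + R(185))/(2811 + T) = (0 - 149)/(2811 + 14071) = -149/16882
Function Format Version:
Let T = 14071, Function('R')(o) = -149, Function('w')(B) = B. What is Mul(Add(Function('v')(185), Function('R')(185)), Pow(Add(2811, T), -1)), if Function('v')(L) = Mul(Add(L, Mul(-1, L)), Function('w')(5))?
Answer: Rational(-149, 16882) ≈ -0.0088260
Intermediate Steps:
Function('v')(L) = 0 (Function('v')(L) = Mul(Add(L, Mul(-1, L)), 5) = Mul(0, 5) = 0)
Mul(Add(Function('v')(185), Function('R')(185)), Pow(Add(2811, T), -1)) = Mul(Add(0, -149), Pow(Add(2811, 14071), -1)) = Mul(-149, Pow(16882, -1)) = Mul(-149, Rational(1, 16882)) = Rational(-149, 16882)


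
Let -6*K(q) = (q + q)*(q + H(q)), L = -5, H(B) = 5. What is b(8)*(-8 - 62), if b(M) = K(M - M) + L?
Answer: 350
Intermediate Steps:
K(q) = -q*(5 + q)/3 (K(q) = -(q + q)*(q + 5)/6 = -2*q*(5 + q)/6 = -q*(5 + q)/3)
b(M) = -5 (b(M) = -(M - M)*(5 + (M - M))/3 - 5 = -⅓*0*(5 + 0) - 5 = -⅓*0*5 - 5 = 0 - 5 = -5)
b(8)*(-8 - 62) = -5*(-8 - 62) = -5*(-70) = 350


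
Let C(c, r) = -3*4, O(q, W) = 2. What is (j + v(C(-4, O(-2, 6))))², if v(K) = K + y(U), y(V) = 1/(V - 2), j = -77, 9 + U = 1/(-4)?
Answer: 16072081/2025 ≈ 7936.8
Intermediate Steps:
U = -37/4 (U = -9 + 1/(-4) = -9 + 1*(-¼) = -9 - ¼ = -37/4 ≈ -9.2500)
y(V) = 1/(-2 + V)
C(c, r) = -12
v(K) = -4/45 + K (v(K) = K + 1/(-2 - 37/4) = K + 1/(-45/4) = K - 4/45 = -4/45 + K)
(j + v(C(-4, O(-2, 6))))² = (-77 + (-4/45 - 12))² = (-77 - 544/45)² = (-4009/45)² = 16072081/2025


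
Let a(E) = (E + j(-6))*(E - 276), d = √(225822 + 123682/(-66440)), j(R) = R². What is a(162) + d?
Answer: -22572 + √62301992216695/16610 ≈ -22097.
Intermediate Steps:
d = √62301992216695/16610 (d = √(225822 + 123682*(-1/66440)) = √(225822 - 61841/33220) = √(7501744999/33220) = √62301992216695/16610 ≈ 475.21)
a(E) = (-276 + E)*(36 + E) (a(E) = (E + (-6)²)*(E - 276) = (E + 36)*(-276 + E) = (36 + E)*(-276 + E) = (-276 + E)*(36 + E))
a(162) + d = (-9936 + 162² - 240*162) + √62301992216695/16610 = (-9936 + 26244 - 38880) + √62301992216695/16610 = -22572 + √62301992216695/16610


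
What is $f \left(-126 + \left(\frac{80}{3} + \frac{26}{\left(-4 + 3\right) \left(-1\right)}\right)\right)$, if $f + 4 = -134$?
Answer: $10120$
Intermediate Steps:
$f = -138$ ($f = -4 - 134 = -138$)
$f \left(-126 + \left(\frac{80}{3} + \frac{26}{\left(-4 + 3\right) \left(-1\right)}\right)\right) = - 138 \left(-126 + \left(\frac{80}{3} + \frac{26}{\left(-4 + 3\right) \left(-1\right)}\right)\right) = - 138 \left(-126 + \left(80 \cdot \frac{1}{3} + \frac{26}{\left(-1\right) \left(-1\right)}\right)\right) = - 138 \left(-126 + \left(\frac{80}{3} + \frac{26}{1}\right)\right) = - 138 \left(-126 + \left(\frac{80}{3} + 26 \cdot 1\right)\right) = - 138 \left(-126 + \left(\frac{80}{3} + 26\right)\right) = - 138 \left(-126 + \frac{158}{3}\right) = \left(-138\right) \left(- \frac{220}{3}\right) = 10120$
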